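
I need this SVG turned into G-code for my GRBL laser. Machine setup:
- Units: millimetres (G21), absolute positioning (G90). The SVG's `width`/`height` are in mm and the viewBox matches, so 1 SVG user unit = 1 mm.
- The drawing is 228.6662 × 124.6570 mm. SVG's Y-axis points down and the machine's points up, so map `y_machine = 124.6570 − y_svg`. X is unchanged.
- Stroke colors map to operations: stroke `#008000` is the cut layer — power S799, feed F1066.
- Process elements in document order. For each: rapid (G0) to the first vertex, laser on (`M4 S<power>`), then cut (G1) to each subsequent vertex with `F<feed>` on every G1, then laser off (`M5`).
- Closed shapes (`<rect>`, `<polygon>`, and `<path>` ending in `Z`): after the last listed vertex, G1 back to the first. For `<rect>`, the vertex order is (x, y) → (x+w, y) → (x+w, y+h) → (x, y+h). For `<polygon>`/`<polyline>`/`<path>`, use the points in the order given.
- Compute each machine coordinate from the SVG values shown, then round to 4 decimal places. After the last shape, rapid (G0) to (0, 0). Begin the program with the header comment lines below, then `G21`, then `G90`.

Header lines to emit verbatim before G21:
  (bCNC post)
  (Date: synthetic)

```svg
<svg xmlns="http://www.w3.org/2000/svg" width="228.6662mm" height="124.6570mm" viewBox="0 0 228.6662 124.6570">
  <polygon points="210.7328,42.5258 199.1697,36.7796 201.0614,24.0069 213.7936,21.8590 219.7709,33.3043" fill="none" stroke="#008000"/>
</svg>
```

(bCNC post)
(Date: synthetic)
G21
G90
G0 X210.7328 Y82.1312
M4 S799
G1 X199.1697 Y87.8774 F1066
G1 X201.0614 Y100.6501 F1066
G1 X213.7936 Y102.7980 F1066
G1 X219.7709 Y91.3527 F1066
G1 X210.7328 Y82.1312 F1066
M5
G0 X0.0000 Y0.0000

1 u = 1 mm; y_m = 124.6570 − y.

[1] `<polygon>` regular polygon, #008000→cut S799 F1066: (210.7328,82.1312) → (199.1697,87.8774) → (201.0614,100.6501) → (213.7936,102.7980) → (219.7709,91.3527) → (210.7328,82.1312) (closed)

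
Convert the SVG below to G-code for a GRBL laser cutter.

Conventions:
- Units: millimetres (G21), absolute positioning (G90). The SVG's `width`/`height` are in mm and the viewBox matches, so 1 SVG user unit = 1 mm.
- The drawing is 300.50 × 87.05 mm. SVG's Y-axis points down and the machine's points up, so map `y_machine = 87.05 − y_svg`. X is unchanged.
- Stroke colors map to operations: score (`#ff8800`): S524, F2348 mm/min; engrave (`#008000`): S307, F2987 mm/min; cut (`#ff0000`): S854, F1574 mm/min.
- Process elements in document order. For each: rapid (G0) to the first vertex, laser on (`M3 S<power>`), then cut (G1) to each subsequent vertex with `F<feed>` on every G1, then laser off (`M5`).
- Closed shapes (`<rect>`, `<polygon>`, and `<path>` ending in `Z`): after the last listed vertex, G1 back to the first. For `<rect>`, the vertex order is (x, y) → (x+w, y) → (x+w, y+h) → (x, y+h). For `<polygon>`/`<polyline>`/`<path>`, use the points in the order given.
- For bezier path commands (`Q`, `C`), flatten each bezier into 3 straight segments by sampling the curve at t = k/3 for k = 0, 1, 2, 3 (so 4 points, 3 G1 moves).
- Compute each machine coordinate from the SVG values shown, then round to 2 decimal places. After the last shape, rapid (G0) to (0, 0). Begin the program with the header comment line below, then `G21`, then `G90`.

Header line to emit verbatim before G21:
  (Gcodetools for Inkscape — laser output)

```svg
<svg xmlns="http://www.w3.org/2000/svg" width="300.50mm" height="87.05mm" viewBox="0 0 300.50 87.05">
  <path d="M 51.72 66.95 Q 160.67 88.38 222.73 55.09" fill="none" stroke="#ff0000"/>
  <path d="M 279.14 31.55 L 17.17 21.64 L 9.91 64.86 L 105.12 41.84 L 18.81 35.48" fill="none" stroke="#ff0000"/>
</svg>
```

(Gcodetools for Inkscape — laser output)
G21
G90
G0 X51.72 Y20.10
M3 S854
G1 X119.14 Y11.89 F1574
G1 X176.15 Y15.85 F1574
G1 X222.73 Y31.96 F1574
M5
G0 X279.14 Y55.50
M3 S854
G1 X17.17 Y65.41 F1574
G1 X9.91 Y22.19 F1574
G1 X105.12 Y45.21 F1574
G1 X18.81 Y51.57 F1574
M5
G0 X0.00 Y0.00

viewBox `0 0 300.50 87.05` with mm width/height → 1 unit = 1 mm. Flip: y_m = 87.05 − y_svg.

**Shape 1** — `<path>` quadratic bezier, stroke `#ff0000` → cut (S854, F1574). Control points (SVG): P0=(51.72,66.95), P1=(160.67,88.38), P2=(222.73,55.09); sampled at t=k/3. Machine vertices: (51.72,20.10) → (119.14,11.89) → (176.15,15.85) → (222.73,31.96). Open path.

**Shape 2** — `<path>` open polyline, stroke `#ff0000` → cut (S854, F1574). Machine vertices: (279.14,55.50) → (17.17,65.41) → (9.91,22.19) → (105.12,45.21) → (18.81,51.57). Open path.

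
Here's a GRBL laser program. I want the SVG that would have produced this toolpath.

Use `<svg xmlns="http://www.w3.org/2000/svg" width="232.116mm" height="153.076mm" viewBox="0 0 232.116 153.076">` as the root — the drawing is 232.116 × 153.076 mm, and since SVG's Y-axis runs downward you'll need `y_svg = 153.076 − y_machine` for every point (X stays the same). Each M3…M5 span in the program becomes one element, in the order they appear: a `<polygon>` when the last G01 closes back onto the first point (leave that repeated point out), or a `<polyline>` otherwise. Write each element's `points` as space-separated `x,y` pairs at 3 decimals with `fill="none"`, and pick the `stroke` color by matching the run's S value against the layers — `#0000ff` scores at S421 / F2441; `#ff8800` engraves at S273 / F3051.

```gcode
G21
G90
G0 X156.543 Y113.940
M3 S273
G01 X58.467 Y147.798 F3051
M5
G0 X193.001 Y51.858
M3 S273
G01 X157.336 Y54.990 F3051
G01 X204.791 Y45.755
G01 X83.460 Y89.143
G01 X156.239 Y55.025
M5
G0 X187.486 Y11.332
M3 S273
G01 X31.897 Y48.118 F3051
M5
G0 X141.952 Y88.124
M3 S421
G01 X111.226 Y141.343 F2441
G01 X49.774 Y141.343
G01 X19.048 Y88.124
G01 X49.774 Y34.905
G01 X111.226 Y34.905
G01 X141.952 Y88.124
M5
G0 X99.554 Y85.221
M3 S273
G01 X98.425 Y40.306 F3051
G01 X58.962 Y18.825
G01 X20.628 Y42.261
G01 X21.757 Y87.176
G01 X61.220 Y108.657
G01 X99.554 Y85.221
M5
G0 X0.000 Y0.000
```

y_svg = 153.076 − y_m.

[1] S273→`#ff8800` (engrave); open run; points: 156.543,39.136 58.467,5.278

[2] S273→`#ff8800` (engrave); open run; points: 193.001,101.218 157.336,98.086 204.791,107.321 83.460,63.933 156.239,98.051

[3] S273→`#ff8800` (engrave); open run; points: 187.486,141.744 31.897,104.958

[4] S421→`#0000ff` (score); closed run; points: 141.952,64.952 111.226,11.733 49.774,11.733 19.048,64.952 49.774,118.171 111.226,118.171

[5] S273→`#ff8800` (engrave); closed run; points: 99.554,67.855 98.425,112.770 58.962,134.251 20.628,110.815 21.757,65.900 61.220,44.419

<svg xmlns="http://www.w3.org/2000/svg" width="232.116mm" height="153.076mm" viewBox="0 0 232.116 153.076">
  <polyline points="156.543,39.136 58.467,5.278" fill="none" stroke="#ff8800"/>
  <polyline points="193.001,101.218 157.336,98.086 204.791,107.321 83.460,63.933 156.239,98.051" fill="none" stroke="#ff8800"/>
  <polyline points="187.486,141.744 31.897,104.958" fill="none" stroke="#ff8800"/>
  <polygon points="141.952,64.952 111.226,11.733 49.774,11.733 19.048,64.952 49.774,118.171 111.226,118.171" fill="none" stroke="#0000ff"/>
  <polygon points="99.554,67.855 98.425,112.770 58.962,134.251 20.628,110.815 21.757,65.900 61.220,44.419" fill="none" stroke="#ff8800"/>
</svg>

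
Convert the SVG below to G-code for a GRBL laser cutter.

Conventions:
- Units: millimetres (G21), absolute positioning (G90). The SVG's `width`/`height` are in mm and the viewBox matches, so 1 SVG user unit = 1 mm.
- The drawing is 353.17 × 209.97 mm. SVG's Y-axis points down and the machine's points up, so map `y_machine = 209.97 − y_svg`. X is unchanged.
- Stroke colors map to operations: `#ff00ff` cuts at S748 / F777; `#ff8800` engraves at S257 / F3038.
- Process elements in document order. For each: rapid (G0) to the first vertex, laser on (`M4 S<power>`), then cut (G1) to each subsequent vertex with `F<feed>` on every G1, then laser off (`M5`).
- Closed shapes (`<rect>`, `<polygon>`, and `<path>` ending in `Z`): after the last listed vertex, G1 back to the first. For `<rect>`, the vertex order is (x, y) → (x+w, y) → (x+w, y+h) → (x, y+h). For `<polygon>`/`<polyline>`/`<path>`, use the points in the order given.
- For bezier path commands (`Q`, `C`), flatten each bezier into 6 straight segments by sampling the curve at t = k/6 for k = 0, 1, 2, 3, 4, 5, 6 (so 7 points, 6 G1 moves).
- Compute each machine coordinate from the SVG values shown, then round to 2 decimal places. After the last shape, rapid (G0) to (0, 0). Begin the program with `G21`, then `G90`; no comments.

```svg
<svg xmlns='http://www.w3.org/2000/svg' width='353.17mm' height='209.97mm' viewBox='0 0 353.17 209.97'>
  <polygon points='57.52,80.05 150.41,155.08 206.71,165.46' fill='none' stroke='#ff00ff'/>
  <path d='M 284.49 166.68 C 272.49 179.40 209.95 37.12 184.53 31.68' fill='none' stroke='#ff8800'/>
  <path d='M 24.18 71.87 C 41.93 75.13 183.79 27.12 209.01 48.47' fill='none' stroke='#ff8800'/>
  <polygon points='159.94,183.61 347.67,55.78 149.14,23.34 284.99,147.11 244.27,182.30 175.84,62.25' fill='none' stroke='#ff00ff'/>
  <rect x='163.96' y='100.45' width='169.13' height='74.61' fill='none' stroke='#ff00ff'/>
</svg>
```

1 u = 1 mm; y_m = 209.97 − y.

[1] `<polygon>` closed polygon, #ff00ff→cut S748 F777: (57.52,129.92) → (150.41,54.89) → (206.71,44.51) → (57.52,129.92) (closed)

[2] `<path>` cubic bezier, #ff8800→engrave S257 F3038: (284.49,43.29) → (274.68,48.50) → (258.89,71.43) → (239.54,103.98) → (219.08,138.05) → (199.93,165.52) → (184.53,178.29)

[3] `<path>` cubic bezier, #ff8800→engrave S257 F3038: (24.18,138.10) → (42.28,140.18) → (74.38,147.46) → (113.79,156.58) → (153.83,164.20) → (187.79,166.95) → (209.01,161.50)

[4] `<polygon>` closed polygon, #ff00ff→cut S748 F777: (159.94,26.36) → (347.67,154.19) → (149.14,186.63) → (284.99,62.86) → (244.27,27.67) → (175.84,147.72) → (159.94,26.36) (closed)

[5] `<rect>` rectangle, #ff00ff→cut S748 F777: (163.96,109.52) → (333.09,109.52) → (333.09,34.91) → (163.96,34.91) → (163.96,109.52) (closed)

G21
G90
G0 X57.52 Y129.92
M4 S748
G1 X150.41 Y54.89 F777
G1 X206.71 Y44.51 F777
G1 X57.52 Y129.92 F777
M5
G0 X284.49 Y43.29
M4 S257
G1 X274.68 Y48.50 F3038
G1 X258.89 Y71.43 F3038
G1 X239.54 Y103.98 F3038
G1 X219.08 Y138.05 F3038
G1 X199.93 Y165.52 F3038
G1 X184.53 Y178.29 F3038
M5
G0 X24.18 Y138.10
M4 S257
G1 X42.28 Y140.18 F3038
G1 X74.38 Y147.46 F3038
G1 X113.79 Y156.58 F3038
G1 X153.83 Y164.20 F3038
G1 X187.79 Y166.95 F3038
G1 X209.01 Y161.50 F3038
M5
G0 X159.94 Y26.36
M4 S748
G1 X347.67 Y154.19 F777
G1 X149.14 Y186.63 F777
G1 X284.99 Y62.86 F777
G1 X244.27 Y27.67 F777
G1 X175.84 Y147.72 F777
G1 X159.94 Y26.36 F777
M5
G0 X163.96 Y109.52
M4 S748
G1 X333.09 Y109.52 F777
G1 X333.09 Y34.91 F777
G1 X163.96 Y34.91 F777
G1 X163.96 Y109.52 F777
M5
G0 X0.00 Y0.00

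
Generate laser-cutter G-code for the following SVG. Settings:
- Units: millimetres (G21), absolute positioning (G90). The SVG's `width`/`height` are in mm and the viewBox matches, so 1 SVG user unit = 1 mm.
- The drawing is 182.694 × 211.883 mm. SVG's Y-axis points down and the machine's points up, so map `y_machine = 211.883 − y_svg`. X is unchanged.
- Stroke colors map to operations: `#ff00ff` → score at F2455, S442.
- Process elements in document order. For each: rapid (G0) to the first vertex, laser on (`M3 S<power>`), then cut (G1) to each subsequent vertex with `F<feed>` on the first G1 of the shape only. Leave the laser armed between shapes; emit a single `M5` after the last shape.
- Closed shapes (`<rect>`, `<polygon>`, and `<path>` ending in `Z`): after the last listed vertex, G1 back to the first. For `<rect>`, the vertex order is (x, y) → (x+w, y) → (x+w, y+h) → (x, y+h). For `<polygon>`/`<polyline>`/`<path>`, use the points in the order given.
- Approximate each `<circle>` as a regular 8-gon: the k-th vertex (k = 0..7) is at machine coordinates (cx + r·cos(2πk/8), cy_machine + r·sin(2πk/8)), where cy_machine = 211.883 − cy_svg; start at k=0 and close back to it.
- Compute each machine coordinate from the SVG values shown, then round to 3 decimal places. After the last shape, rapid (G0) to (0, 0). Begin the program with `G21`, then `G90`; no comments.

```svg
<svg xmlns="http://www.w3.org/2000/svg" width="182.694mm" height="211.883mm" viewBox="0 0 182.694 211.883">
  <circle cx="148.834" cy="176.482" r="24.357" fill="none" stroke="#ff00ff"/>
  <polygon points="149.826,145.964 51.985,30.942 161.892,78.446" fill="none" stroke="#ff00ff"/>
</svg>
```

Since the viewBox matches the mm dimensions, user units are millimetres directly. The only transform is the Y-flip y_m = 211.883 − y_svg.

Shape 1 is a circle drawn with `<circle>`. Its stroke #ff00ff means score at S442, F2455. After flipping Y the toolpath is (173.191,35.401) → (166.057,52.624) → (148.834,59.758) → (131.611,52.624) → (124.477,35.401) → (131.611,18.178) → (148.834,11.044) → (166.057,18.178) → (173.191,35.401), returning to the start.

Shape 2 is a closed polygon drawn with `<polygon>`. Its stroke #ff00ff means score at S442, F2455. After flipping Y the toolpath is (149.826,65.919) → (51.985,180.941) → (161.892,133.437) → (149.826,65.919), returning to the start.

G21
G90
G0 X173.191 Y35.401
M3 S442
G1 X166.057 Y52.624 F2455
G1 X148.834 Y59.758
G1 X131.611 Y52.624
G1 X124.477 Y35.401
G1 X131.611 Y18.178
G1 X148.834 Y11.044
G1 X166.057 Y18.178
G1 X173.191 Y35.401
G0 X149.826 Y65.919
M3 S442
G1 X51.985 Y180.941 F2455
G1 X161.892 Y133.437
G1 X149.826 Y65.919
M5
G0 X0.000 Y0.000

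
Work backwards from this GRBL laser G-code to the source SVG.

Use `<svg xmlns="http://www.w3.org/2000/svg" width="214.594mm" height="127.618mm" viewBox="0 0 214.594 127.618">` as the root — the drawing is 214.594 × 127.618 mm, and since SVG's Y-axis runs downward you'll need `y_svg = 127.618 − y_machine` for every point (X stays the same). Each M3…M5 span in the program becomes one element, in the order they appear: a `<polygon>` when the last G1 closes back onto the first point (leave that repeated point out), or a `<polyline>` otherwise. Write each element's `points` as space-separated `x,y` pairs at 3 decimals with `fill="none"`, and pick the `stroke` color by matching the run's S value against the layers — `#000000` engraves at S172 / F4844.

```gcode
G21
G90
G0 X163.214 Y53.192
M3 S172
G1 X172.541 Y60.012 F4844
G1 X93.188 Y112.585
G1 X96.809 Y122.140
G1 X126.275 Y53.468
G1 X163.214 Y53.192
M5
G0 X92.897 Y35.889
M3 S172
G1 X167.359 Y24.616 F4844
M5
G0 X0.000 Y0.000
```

<svg xmlns="http://www.w3.org/2000/svg" width="214.594mm" height="127.618mm" viewBox="0 0 214.594 127.618">
  <polygon points="163.214,74.426 172.541,67.606 93.188,15.033 96.809,5.478 126.275,74.150" fill="none" stroke="#000000"/>
  <polyline points="92.897,91.729 167.359,103.002" fill="none" stroke="#000000"/>
</svg>

Machine Y-up, SVG Y-down with viewBox height 127.618, so y_svg = 127.618 − y_machine; X carries over. Every run uses S172, so all elements get stroke `#000000` (engrave).

Run 1: The run returns to its start, so emit a `<polygon>` with points (Y-flipped): 163.214,74.426 172.541,67.606 93.188,15.033 96.809,5.478 126.275,74.150.

Run 2: The run is open, so emit a `<polyline>` with points (Y-flipped): 92.897,91.729 167.359,103.002.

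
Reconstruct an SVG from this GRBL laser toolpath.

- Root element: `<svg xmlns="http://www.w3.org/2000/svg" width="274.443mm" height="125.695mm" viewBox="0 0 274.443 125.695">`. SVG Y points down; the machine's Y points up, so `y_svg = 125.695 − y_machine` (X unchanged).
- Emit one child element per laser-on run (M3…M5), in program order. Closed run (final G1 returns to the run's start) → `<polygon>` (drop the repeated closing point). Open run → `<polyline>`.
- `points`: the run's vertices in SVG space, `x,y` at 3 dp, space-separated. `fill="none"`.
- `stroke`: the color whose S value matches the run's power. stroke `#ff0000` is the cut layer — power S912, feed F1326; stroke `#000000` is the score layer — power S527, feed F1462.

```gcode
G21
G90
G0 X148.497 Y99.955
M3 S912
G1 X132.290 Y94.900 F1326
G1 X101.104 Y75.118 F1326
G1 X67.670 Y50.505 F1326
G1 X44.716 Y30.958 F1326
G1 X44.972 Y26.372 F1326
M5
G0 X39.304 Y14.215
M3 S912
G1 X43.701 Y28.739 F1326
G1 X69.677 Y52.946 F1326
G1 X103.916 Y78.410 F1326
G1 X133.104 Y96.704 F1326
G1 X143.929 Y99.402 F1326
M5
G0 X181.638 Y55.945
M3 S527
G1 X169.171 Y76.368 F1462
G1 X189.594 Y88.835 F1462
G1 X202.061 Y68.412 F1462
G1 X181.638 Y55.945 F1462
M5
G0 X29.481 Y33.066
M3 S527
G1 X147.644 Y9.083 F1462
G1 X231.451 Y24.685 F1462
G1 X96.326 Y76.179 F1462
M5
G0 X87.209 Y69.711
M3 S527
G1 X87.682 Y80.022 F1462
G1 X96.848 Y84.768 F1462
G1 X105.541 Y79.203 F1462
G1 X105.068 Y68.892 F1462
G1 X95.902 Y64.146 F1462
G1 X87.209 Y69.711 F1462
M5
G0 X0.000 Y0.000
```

y_svg = 125.695 − y_m.

[1] S912→`#ff0000` (cut); open run; points: 148.497,25.740 132.290,30.795 101.104,50.577 67.670,75.190 44.716,94.737 44.972,99.323

[2] S912→`#ff0000` (cut); open run; points: 39.304,111.480 43.701,96.956 69.677,72.749 103.916,47.285 133.104,28.991 143.929,26.293

[3] S527→`#000000` (score); closed run; points: 181.638,69.750 169.171,49.327 189.594,36.860 202.061,57.283

[4] S527→`#000000` (score); open run; points: 29.481,92.629 147.644,116.612 231.451,101.010 96.326,49.516

[5] S527→`#000000` (score); closed run; points: 87.209,55.984 87.682,45.673 96.848,40.927 105.541,46.492 105.068,56.803 95.902,61.549

<svg xmlns="http://www.w3.org/2000/svg" width="274.443mm" height="125.695mm" viewBox="0 0 274.443 125.695">
  <polyline points="148.497,25.740 132.290,30.795 101.104,50.577 67.670,75.190 44.716,94.737 44.972,99.323" fill="none" stroke="#ff0000"/>
  <polyline points="39.304,111.480 43.701,96.956 69.677,72.749 103.916,47.285 133.104,28.991 143.929,26.293" fill="none" stroke="#ff0000"/>
  <polygon points="181.638,69.750 169.171,49.327 189.594,36.860 202.061,57.283" fill="none" stroke="#000000"/>
  <polyline points="29.481,92.629 147.644,116.612 231.451,101.010 96.326,49.516" fill="none" stroke="#000000"/>
  <polygon points="87.209,55.984 87.682,45.673 96.848,40.927 105.541,46.492 105.068,56.803 95.902,61.549" fill="none" stroke="#000000"/>
</svg>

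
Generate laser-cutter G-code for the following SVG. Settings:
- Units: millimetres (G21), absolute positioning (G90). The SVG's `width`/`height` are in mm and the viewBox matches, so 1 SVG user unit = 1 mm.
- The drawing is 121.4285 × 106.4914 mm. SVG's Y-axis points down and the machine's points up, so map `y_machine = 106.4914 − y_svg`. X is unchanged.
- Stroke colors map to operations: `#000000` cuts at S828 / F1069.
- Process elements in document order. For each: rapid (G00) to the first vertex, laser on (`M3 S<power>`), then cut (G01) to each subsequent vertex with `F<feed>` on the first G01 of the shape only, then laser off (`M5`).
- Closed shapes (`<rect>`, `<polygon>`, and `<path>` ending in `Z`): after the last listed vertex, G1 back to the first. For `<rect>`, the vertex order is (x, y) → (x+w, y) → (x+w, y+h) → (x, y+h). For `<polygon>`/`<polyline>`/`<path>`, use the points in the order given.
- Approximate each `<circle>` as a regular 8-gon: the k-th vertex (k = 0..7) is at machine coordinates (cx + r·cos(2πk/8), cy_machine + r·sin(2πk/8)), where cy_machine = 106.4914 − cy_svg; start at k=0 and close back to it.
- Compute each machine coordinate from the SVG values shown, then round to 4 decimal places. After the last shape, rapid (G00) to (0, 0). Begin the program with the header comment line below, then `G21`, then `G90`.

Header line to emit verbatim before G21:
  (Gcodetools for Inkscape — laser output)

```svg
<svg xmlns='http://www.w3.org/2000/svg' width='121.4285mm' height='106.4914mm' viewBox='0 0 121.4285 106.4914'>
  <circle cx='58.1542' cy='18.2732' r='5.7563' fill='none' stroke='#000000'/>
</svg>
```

Since the viewBox matches the mm dimensions, user units are millimetres directly. The only transform is the Y-flip y_m = 106.4914 − y_svg.

Shape 1 is a circle drawn with `<circle>`. Its stroke #000000 means cut at S828, F1069. After flipping Y the toolpath is (63.9105,88.2182) → (62.2245,92.2885) → (58.1542,93.9745) → (54.0839,92.2885) → (52.3979,88.2182) → (54.0839,84.1479) → (58.1542,82.4619) → (62.2245,84.1479) → (63.9105,88.2182), returning to the start.

(Gcodetools for Inkscape — laser output)
G21
G90
G00 X63.9105 Y88.2182
M3 S828
G01 X62.2245 Y92.2885 F1069
G01 X58.1542 Y93.9745
G01 X54.0839 Y92.2885
G01 X52.3979 Y88.2182
G01 X54.0839 Y84.1479
G01 X58.1542 Y82.4619
G01 X62.2245 Y84.1479
G01 X63.9105 Y88.2182
M5
G00 X0.0000 Y0.0000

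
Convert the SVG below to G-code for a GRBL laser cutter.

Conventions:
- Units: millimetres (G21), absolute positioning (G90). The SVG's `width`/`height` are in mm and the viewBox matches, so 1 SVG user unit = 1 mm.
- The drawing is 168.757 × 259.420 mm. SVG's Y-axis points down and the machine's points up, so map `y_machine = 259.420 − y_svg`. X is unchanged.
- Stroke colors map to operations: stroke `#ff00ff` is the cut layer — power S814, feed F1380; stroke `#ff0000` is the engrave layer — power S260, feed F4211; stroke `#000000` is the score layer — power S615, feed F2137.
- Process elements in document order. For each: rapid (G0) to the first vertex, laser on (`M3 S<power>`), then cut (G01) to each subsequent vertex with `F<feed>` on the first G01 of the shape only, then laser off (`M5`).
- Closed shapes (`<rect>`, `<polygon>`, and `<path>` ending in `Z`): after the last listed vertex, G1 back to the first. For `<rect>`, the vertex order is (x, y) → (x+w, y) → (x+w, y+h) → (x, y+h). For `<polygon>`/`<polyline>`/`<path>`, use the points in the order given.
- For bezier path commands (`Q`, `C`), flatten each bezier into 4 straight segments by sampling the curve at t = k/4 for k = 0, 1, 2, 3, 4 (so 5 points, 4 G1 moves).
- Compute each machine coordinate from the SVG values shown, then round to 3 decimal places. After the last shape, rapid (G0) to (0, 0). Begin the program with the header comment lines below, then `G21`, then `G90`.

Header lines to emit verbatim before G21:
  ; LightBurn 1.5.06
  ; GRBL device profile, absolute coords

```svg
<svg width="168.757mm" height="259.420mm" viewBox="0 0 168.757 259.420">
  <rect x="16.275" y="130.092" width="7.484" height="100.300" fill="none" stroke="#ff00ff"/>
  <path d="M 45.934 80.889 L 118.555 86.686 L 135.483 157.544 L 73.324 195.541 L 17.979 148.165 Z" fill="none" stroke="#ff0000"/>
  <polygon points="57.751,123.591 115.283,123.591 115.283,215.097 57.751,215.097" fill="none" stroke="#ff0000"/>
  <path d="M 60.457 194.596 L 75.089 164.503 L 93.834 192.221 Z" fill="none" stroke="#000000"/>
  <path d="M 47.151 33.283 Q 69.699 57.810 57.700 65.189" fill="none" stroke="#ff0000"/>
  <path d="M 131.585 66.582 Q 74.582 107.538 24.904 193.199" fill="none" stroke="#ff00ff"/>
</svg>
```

Since the viewBox matches the mm dimensions, user units are millimetres directly. The only transform is the Y-flip y_m = 259.420 − y_svg.

Shape 1 is a rectangle drawn with `<rect>`. Its stroke #ff00ff means cut at S814, F1380. After flipping Y the toolpath is (16.275,129.328) → (23.759,129.328) → (23.759,29.028) → (16.275,29.028) → (16.275,129.328), returning to the start.

Shape 2 is a regular polygon drawn with `<path>`. Its stroke #ff0000 means engrave at S260, F4211. After flipping Y the toolpath is (45.934,178.531) → (118.555,172.734) → (135.483,101.876) → (73.324,63.879) → (17.979,111.255) → (45.934,178.531), returning to the start.

Shape 3 is a rectangle drawn with `<polygon>`. Its stroke #ff0000 means engrave at S260, F4211. After flipping Y the toolpath is (57.751,135.829) → (115.283,135.829) → (115.283,44.323) → (57.751,44.323) → (57.751,135.829), returning to the start.

Shape 4 is a regular polygon drawn with `<path>`. Its stroke #000000 means score at S615, F2137. After flipping Y the toolpath is (60.457,64.824) → (75.089,94.917) → (93.834,67.199) → (60.457,64.824), returning to the start.

Shape 5 is a quadratic bezier drawn with `<path>`. Its stroke #ff0000 means engrave at S260, F4211. After flipping Y the toolpath is (47.151,226.137) → (56.266,214.945) → (61.062,205.897) → (61.540,198.992) → (57.700,194.231).

Shape 6 is a quadratic bezier drawn with `<path>`. Its stroke #ff00ff means cut at S814, F1380. After flipping Y the toolpath is (131.585,192.838) → (103.541,169.566) → (76.413,140.706) → (50.201,106.257) → (24.904,66.221).

; LightBurn 1.5.06
; GRBL device profile, absolute coords
G21
G90
G0 X16.275 Y129.328
M3 S814
G01 X23.759 Y129.328 F1380
G01 X23.759 Y29.028
G01 X16.275 Y29.028
G01 X16.275 Y129.328
M5
G0 X45.934 Y178.531
M3 S260
G01 X118.555 Y172.734 F4211
G01 X135.483 Y101.876
G01 X73.324 Y63.879
G01 X17.979 Y111.255
G01 X45.934 Y178.531
M5
G0 X57.751 Y135.829
M3 S260
G01 X115.283 Y135.829 F4211
G01 X115.283 Y44.323
G01 X57.751 Y44.323
G01 X57.751 Y135.829
M5
G0 X60.457 Y64.824
M3 S615
G01 X75.089 Y94.917 F2137
G01 X93.834 Y67.199
G01 X60.457 Y64.824
M5
G0 X47.151 Y226.137
M3 S260
G01 X56.266 Y214.945 F4211
G01 X61.062 Y205.897
G01 X61.540 Y198.992
G01 X57.700 Y194.231
M5
G0 X131.585 Y192.838
M3 S814
G01 X103.541 Y169.566 F1380
G01 X76.413 Y140.706
G01 X50.201 Y106.257
G01 X24.904 Y66.221
M5
G0 X0.000 Y0.000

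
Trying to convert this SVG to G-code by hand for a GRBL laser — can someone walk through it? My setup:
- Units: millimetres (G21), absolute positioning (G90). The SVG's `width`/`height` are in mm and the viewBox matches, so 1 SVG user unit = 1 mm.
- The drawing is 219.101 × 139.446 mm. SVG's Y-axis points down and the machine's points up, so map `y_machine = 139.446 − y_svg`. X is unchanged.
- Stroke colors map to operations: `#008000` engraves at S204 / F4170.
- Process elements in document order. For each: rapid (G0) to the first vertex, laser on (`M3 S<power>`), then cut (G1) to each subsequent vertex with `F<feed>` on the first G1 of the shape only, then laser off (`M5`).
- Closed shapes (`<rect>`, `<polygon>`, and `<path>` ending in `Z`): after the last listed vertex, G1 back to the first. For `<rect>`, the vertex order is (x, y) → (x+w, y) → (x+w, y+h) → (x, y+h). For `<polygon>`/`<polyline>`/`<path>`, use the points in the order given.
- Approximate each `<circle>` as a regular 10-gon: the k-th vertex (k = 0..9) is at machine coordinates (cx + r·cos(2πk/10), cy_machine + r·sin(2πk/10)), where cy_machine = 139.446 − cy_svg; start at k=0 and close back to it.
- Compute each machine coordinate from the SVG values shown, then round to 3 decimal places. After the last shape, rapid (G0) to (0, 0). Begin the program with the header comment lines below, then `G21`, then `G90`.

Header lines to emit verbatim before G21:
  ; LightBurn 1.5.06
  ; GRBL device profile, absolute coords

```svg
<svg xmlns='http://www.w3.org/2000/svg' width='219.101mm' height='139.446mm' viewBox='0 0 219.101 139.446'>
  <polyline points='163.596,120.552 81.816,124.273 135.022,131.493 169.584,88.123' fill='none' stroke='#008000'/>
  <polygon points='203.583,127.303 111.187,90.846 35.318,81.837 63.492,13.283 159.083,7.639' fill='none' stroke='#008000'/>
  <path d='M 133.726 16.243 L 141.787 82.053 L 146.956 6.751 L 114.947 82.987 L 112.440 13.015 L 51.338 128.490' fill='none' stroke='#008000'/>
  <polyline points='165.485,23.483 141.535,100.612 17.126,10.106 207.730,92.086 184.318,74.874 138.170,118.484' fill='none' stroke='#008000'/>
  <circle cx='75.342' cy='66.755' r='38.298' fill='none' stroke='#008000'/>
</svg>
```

viewBox `0 0 219.101 139.446` with mm width/height → 1 unit = 1 mm. Flip: y_m = 139.446 − y_svg.

**Shape 1** — `<polyline>` open polyline, stroke `#008000` → engrave (S204, F4170). Machine vertices: (163.596,18.894) → (81.816,15.173) → (135.022,7.953) → (169.584,51.323). Open path.

**Shape 2** — `<polygon>` closed polygon, stroke `#008000` → engrave (S204, F4170). Machine vertices: (203.583,12.143) → (111.187,48.600) → (35.318,57.609) → (63.492,126.163) → (159.083,131.807) → (203.583,12.143). Closed: final G1 returns to the first vertex.

**Shape 3** — `<path>` open polyline, stroke `#008000` → engrave (S204, F4170). Machine vertices: (133.726,123.203) → (141.787,57.393) → (146.956,132.695) → (114.947,56.459) → (112.440,126.431) → (51.338,10.956). Open path.

**Shape 4** — `<polyline>` open polyline, stroke `#008000` → engrave (S204, F4170). Machine vertices: (165.485,115.963) → (141.535,38.834) → (17.126,129.340) → (207.730,47.360) → (184.318,64.572) → (138.170,20.962). Open path.

**Shape 5** — `<circle>` circle, stroke `#008000` → engrave (S204, F4170). Machine vertices: (113.640,72.691) → (106.326,95.202) → (87.177,109.115) → (63.507,109.115) → (44.358,95.202) → (37.044,72.691) → (44.358,50.180) → (63.507,36.267) → (87.177,36.267) → (106.326,50.180) → (113.640,72.691). Closed: final G1 returns to the first vertex.

; LightBurn 1.5.06
; GRBL device profile, absolute coords
G21
G90
G0 X163.596 Y18.894
M3 S204
G1 X81.816 Y15.173 F4170
G1 X135.022 Y7.953
G1 X169.584 Y51.323
M5
G0 X203.583 Y12.143
M3 S204
G1 X111.187 Y48.600 F4170
G1 X35.318 Y57.609
G1 X63.492 Y126.163
G1 X159.083 Y131.807
G1 X203.583 Y12.143
M5
G0 X133.726 Y123.203
M3 S204
G1 X141.787 Y57.393 F4170
G1 X146.956 Y132.695
G1 X114.947 Y56.459
G1 X112.440 Y126.431
G1 X51.338 Y10.956
M5
G0 X165.485 Y115.963
M3 S204
G1 X141.535 Y38.834 F4170
G1 X17.126 Y129.340
G1 X207.730 Y47.360
G1 X184.318 Y64.572
G1 X138.170 Y20.962
M5
G0 X113.640 Y72.691
M3 S204
G1 X106.326 Y95.202 F4170
G1 X87.177 Y109.115
G1 X63.507 Y109.115
G1 X44.358 Y95.202
G1 X37.044 Y72.691
G1 X44.358 Y50.180
G1 X63.507 Y36.267
G1 X87.177 Y36.267
G1 X106.326 Y50.180
G1 X113.640 Y72.691
M5
G0 X0.000 Y0.000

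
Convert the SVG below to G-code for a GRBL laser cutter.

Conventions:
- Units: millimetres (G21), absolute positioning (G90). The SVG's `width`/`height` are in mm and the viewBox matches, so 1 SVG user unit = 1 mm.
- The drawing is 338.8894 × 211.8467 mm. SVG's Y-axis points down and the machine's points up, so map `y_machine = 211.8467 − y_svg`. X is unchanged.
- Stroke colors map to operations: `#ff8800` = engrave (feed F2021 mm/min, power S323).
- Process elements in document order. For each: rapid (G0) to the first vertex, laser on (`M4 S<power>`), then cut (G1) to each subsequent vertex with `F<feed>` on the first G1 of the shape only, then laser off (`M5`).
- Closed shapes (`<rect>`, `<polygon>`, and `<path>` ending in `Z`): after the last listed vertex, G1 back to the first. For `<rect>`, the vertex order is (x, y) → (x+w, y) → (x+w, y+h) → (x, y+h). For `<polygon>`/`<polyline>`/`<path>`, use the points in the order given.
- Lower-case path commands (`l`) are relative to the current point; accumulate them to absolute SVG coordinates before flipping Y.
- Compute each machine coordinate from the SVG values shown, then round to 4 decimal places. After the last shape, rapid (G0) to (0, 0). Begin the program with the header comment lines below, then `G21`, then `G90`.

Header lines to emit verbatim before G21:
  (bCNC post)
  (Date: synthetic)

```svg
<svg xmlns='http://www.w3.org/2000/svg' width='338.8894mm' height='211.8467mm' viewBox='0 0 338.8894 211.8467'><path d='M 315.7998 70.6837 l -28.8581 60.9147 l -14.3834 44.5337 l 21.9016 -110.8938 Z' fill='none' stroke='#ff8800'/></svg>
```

(bCNC post)
(Date: synthetic)
G21
G90
G0 X315.7998 Y141.1630
M4 S323
G1 X286.9417 Y80.2483 F2021
G1 X272.5583 Y35.7146
G1 X294.4599 Y146.6084
G1 X315.7998 Y141.1630
M5
G0 X0.0000 Y0.0000

viewBox `0 0 338.8894 211.8467` with mm width/height → 1 unit = 1 mm. Flip: y_m = 211.8467 − y_svg.

**Shape 1** — `<path>` closed polygon, stroke `#ff8800` → engrave (S323, F2021). Machine vertices: (315.7998,141.1630) → (286.9417,80.2483) → (272.5583,35.7146) → (294.4599,146.6084) → (315.7998,141.1630). Closed: final G1 returns to the first vertex.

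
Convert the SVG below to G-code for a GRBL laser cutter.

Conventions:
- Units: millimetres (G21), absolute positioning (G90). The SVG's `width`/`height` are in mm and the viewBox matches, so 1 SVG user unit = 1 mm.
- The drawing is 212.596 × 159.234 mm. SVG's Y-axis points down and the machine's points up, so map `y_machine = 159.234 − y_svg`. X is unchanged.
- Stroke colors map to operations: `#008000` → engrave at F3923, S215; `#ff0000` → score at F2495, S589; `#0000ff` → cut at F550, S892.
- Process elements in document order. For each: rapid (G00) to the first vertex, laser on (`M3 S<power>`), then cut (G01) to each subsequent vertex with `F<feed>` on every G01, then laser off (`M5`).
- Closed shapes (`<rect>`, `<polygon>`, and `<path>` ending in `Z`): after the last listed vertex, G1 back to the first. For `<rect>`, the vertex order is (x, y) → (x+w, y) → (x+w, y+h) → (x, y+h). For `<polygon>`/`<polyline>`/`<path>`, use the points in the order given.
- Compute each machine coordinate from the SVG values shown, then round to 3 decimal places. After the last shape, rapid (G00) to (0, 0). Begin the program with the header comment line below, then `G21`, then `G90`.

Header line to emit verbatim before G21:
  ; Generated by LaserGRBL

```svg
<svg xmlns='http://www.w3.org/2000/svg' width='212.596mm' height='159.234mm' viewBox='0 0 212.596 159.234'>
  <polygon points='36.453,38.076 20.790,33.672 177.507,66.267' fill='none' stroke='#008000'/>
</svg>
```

; Generated by LaserGRBL
G21
G90
G00 X36.453 Y121.158
M3 S215
G01 X20.790 Y125.562 F3923
G01 X177.507 Y92.967 F3923
G01 X36.453 Y121.158 F3923
M5
G00 X0.000 Y0.000

1 u = 1 mm; y_m = 159.234 − y.

[1] `<polygon>` closed polygon, #008000→engrave S215 F3923: (36.453,121.158) → (20.790,125.562) → (177.507,92.967) → (36.453,121.158) (closed)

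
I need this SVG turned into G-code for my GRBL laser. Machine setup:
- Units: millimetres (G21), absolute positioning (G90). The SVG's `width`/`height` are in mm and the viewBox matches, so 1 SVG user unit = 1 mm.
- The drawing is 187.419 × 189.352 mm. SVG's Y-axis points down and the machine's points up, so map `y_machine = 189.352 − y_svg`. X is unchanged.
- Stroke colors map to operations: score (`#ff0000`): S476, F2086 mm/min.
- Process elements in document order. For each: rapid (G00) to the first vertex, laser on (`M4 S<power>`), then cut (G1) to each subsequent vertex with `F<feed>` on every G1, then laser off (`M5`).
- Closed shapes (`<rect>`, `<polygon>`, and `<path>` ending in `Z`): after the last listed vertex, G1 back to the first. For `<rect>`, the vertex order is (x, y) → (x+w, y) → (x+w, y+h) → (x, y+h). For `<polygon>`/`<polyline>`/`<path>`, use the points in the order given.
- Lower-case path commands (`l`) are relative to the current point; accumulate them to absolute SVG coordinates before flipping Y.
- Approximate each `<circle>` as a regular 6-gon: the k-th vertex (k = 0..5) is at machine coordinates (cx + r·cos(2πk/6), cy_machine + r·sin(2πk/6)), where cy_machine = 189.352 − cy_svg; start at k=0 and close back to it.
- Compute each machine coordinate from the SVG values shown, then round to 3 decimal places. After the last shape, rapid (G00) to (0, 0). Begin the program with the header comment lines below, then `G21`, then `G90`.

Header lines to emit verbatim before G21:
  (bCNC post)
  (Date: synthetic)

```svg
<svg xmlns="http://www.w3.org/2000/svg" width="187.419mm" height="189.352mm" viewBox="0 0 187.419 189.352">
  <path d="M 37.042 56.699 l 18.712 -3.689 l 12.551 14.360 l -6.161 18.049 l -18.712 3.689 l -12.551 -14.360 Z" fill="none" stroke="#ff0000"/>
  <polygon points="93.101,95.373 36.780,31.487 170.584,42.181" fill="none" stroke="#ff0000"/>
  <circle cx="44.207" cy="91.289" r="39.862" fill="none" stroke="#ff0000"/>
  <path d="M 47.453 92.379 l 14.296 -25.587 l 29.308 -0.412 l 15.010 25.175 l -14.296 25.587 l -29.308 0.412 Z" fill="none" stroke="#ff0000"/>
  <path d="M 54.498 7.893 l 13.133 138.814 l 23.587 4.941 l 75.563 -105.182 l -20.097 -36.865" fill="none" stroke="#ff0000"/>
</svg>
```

1 u = 1 mm; y_m = 189.352 − y.

[1] `<path>` regular polygon, #ff0000→score S476 F2086: (37.042,132.653) → (55.754,136.342) → (68.305,121.982) → (62.144,103.933) → (43.432,100.244) → (30.881,114.604) → (37.042,132.653) (closed)

[2] `<polygon>` closed polygon, #ff0000→score S476 F2086: (93.101,93.979) → (36.780,157.865) → (170.584,147.171) → (93.101,93.979) (closed)

[3] `<circle>` circle, #ff0000→score S476 F2086: (84.069,98.063) → (64.138,132.585) → (24.276,132.585) → (4.345,98.063) → (24.276,63.541) → (64.138,63.541) → (84.069,98.063) (closed)

[4] `<path>` regular polygon, #ff0000→score S476 F2086: (47.453,96.973) → (61.749,122.560) → (91.057,122.972) → (106.067,97.797) → (91.771,72.210) → (62.463,71.798) → (47.453,96.973) (closed)

[5] `<path>` open polyline, #ff0000→score S476 F2086: (54.498,181.459) → (67.631,42.645) → (91.218,37.704) → (166.781,142.886) → (146.684,179.751)

(bCNC post)
(Date: synthetic)
G21
G90
G00 X37.042 Y132.653
M4 S476
G1 X55.754 Y136.342 F2086
G1 X68.305 Y121.982 F2086
G1 X62.144 Y103.933 F2086
G1 X43.432 Y100.244 F2086
G1 X30.881 Y114.604 F2086
G1 X37.042 Y132.653 F2086
M5
G00 X93.101 Y93.979
M4 S476
G1 X36.780 Y157.865 F2086
G1 X170.584 Y147.171 F2086
G1 X93.101 Y93.979 F2086
M5
G00 X84.069 Y98.063
M4 S476
G1 X64.138 Y132.585 F2086
G1 X24.276 Y132.585 F2086
G1 X4.345 Y98.063 F2086
G1 X24.276 Y63.541 F2086
G1 X64.138 Y63.541 F2086
G1 X84.069 Y98.063 F2086
M5
G00 X47.453 Y96.973
M4 S476
G1 X61.749 Y122.560 F2086
G1 X91.057 Y122.972 F2086
G1 X106.067 Y97.797 F2086
G1 X91.771 Y72.210 F2086
G1 X62.463 Y71.798 F2086
G1 X47.453 Y96.973 F2086
M5
G00 X54.498 Y181.459
M4 S476
G1 X67.631 Y42.645 F2086
G1 X91.218 Y37.704 F2086
G1 X166.781 Y142.886 F2086
G1 X146.684 Y179.751 F2086
M5
G00 X0.000 Y0.000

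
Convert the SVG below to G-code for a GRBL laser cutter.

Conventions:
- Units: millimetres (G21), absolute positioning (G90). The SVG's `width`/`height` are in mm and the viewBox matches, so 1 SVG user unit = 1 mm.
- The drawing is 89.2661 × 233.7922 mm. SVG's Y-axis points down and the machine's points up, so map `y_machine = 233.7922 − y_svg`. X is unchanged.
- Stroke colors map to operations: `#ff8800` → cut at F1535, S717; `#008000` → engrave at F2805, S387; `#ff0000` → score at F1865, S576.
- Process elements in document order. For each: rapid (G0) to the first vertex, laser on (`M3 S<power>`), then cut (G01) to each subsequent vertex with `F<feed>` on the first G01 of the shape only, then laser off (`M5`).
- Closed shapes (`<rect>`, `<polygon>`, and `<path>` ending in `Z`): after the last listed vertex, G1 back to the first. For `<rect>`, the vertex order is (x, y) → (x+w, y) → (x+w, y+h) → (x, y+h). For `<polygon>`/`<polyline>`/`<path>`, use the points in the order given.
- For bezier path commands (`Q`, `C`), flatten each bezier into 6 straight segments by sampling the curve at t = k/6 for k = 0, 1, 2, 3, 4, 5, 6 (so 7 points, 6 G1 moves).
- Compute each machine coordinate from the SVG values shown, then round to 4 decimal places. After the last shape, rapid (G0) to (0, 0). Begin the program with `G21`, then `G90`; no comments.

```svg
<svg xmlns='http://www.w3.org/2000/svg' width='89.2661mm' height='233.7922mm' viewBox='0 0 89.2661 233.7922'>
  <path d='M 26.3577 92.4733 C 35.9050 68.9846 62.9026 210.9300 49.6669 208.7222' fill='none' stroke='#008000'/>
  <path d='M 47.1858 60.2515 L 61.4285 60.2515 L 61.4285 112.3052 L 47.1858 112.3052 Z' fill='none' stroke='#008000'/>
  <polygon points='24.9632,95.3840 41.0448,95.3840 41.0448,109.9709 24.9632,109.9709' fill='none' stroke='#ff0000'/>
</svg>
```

Since the viewBox matches the mm dimensions, user units are millimetres directly. The only transform is the Y-flip y_m = 233.7922 − y_svg.

Shape 1 is a cubic bezier drawn with `<path>`. Its stroke #008000 means engrave at S387, F2805. After flipping Y the toolpath is (26.3577,141.3189) → (32.3185,140.7103) → (39.5853,121.1291) → (46.5559,91.1748) → (51.6279,59.4471) → (53.1990,34.5456) → (49.6669,25.0700).

Shape 2 is a rectangle drawn with `<path>`. Its stroke #008000 means engrave at S387, F2805. After flipping Y the toolpath is (47.1858,173.5407) → (61.4285,173.5407) → (61.4285,121.4870) → (47.1858,121.4870) → (47.1858,173.5407), returning to the start.

Shape 3 is a rectangle drawn with `<polygon>`. Its stroke #ff0000 means score at S576, F1865. After flipping Y the toolpath is (24.9632,138.4082) → (41.0448,138.4082) → (41.0448,123.8213) → (24.9632,123.8213) → (24.9632,138.4082), returning to the start.

G21
G90
G0 X26.3577 Y141.3189
M3 S387
G01 X32.3185 Y140.7103 F2805
G01 X39.5853 Y121.1291
G01 X46.5559 Y91.1748
G01 X51.6279 Y59.4471
G01 X53.1990 Y34.5456
G01 X49.6669 Y25.0700
M5
G0 X47.1858 Y173.5407
M3 S387
G01 X61.4285 Y173.5407 F2805
G01 X61.4285 Y121.4870
G01 X47.1858 Y121.4870
G01 X47.1858 Y173.5407
M5
G0 X24.9632 Y138.4082
M3 S576
G01 X41.0448 Y138.4082 F1865
G01 X41.0448 Y123.8213
G01 X24.9632 Y123.8213
G01 X24.9632 Y138.4082
M5
G0 X0.0000 Y0.0000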